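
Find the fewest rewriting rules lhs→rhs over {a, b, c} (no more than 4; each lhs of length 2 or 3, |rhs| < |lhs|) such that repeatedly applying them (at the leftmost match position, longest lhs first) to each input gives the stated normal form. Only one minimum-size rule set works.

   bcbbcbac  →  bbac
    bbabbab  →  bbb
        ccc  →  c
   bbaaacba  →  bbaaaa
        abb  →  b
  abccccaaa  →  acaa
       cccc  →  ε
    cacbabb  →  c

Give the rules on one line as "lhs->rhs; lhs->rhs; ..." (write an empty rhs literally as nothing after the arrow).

  | bcbbcbac => bbcbac => bbac
  | bbabbab => bbbab => bbb
  | ccc => c
  | bbaaacba => bbaaaa

ab->; cb->; cc->; cca->ac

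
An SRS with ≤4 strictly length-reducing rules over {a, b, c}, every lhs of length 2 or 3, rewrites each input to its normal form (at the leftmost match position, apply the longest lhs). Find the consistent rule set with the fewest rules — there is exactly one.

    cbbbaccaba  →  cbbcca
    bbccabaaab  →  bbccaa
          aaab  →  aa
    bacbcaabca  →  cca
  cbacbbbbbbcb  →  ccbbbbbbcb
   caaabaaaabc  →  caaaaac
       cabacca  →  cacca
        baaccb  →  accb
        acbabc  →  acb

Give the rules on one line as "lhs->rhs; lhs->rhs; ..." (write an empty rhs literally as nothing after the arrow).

  | cbbbaccaba => cbbccaba => cbbcca
  | bbccabaaab => bbccaaab => bbccaa
  | aaab => aa
  | bacbcaabca => cbcaabca => cbaabca => cabca => cca

ab->; ba->; cbc->cb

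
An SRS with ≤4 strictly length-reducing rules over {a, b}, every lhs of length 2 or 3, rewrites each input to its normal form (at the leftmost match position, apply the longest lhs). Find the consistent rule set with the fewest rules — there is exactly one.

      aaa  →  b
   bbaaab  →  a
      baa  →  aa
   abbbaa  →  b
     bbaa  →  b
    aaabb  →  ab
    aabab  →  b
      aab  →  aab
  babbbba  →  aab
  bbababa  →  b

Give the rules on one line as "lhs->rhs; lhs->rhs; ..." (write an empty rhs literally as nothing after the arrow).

aaa->b; ba->b; baa->aa; bb->a

  | aaa => b
  | bbaaab => aaaab => bab => bb => a
  | baa => aa
  | abbbaa => aabaa => aaaa => ba => b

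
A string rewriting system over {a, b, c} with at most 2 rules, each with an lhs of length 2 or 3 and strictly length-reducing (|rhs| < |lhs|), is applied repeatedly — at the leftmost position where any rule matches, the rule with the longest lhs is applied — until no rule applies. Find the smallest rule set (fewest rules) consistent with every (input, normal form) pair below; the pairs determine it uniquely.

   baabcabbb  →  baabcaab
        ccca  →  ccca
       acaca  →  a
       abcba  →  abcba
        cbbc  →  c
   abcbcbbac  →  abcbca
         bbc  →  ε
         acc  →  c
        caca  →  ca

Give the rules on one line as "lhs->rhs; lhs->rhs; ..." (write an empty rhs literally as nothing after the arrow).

ac->; bb->a

  | baabcabbb => baabcaab
  | ccca
  | acaca => aca => a
  | abcba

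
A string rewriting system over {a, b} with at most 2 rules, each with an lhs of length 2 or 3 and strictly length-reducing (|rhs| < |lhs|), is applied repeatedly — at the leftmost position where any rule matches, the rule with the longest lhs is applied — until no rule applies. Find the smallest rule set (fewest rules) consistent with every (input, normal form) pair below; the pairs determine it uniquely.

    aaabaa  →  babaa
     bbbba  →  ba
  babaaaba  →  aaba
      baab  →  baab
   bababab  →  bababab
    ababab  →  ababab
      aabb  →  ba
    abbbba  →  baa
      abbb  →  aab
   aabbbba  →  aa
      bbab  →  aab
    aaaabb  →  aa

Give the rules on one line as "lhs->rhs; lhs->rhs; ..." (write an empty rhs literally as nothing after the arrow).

aaa->ba; bb->a

  | aaabaa => babaa
  | bbbba => abba => aaa => ba
  | babaaaba => babbaba => baaaba => bbaba => aaba
  | baab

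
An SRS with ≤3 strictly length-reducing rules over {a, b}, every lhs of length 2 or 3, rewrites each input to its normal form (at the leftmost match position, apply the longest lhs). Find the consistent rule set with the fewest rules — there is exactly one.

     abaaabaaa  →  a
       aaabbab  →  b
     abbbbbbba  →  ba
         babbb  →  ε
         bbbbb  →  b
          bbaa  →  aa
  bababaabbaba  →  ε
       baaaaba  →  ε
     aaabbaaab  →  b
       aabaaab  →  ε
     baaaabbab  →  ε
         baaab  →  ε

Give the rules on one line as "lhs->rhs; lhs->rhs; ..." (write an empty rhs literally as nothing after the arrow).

  | abaaabaaa => baabaaa => babaa => bba => a
  | aaabbab => aabbab => abbab => bbab => ab => b
  | abbbbbbba => bbbbbbba => bbbbba => bbba => ba
  | babbb => bbbb => bb => ε

ab->b; aba->b; bb->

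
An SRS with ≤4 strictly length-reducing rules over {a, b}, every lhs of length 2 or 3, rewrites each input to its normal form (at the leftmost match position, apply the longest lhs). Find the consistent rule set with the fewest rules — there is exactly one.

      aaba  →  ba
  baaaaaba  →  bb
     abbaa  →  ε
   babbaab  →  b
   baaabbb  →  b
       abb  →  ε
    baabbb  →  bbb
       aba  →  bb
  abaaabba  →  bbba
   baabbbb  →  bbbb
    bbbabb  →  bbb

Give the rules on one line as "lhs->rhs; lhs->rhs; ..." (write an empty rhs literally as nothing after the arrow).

  | aaba => ba
  | baaaaaba => aaaba => aba => bb
  | abbaa => aa => ε
  | babbaab => baab => b

aa->; aba->bb; abb->; baa->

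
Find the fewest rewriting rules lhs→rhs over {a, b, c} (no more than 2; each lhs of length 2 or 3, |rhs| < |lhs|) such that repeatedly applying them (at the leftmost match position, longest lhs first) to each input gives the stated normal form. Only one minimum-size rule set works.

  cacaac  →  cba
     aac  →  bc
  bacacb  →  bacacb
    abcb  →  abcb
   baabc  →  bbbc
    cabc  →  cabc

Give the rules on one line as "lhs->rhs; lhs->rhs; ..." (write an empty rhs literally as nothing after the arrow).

  | cacaac => cacbc => caaa => cba
  | aac => bc
  | bacacb
  | abcb

aa->b; cbc->aa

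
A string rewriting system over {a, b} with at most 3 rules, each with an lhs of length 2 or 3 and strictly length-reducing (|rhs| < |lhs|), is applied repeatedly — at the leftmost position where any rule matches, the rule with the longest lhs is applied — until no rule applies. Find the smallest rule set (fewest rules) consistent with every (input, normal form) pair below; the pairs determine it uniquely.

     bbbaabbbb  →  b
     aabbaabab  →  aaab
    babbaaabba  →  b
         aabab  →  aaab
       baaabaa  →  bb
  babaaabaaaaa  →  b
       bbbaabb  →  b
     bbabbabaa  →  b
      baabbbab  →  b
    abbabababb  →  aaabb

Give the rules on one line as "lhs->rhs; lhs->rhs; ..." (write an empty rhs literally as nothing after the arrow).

aba->aa; ba->b; bbb->b

  | bbbaabbbb => baabbbb => babbbb => bbbbb => bbb => b
  | aabbaabab => aabbabab => aabbbab => aabab => aaab
  | babbaaabba => bbbaaabba => baaabba => baabba => babba => bbba => ba => b
  | aabab => aaab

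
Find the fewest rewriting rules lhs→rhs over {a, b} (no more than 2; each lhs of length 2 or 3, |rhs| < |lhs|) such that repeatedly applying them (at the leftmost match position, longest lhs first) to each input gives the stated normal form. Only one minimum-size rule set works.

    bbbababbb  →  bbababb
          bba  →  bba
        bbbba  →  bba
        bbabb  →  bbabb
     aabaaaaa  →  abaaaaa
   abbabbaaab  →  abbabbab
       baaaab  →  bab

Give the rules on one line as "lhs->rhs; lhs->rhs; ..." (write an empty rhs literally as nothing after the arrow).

  | bbbababbb => bbababbb => bbababb
  | bba
  | bbbba => bbba => bba
  | bbabb

aab->ab; bbb->bb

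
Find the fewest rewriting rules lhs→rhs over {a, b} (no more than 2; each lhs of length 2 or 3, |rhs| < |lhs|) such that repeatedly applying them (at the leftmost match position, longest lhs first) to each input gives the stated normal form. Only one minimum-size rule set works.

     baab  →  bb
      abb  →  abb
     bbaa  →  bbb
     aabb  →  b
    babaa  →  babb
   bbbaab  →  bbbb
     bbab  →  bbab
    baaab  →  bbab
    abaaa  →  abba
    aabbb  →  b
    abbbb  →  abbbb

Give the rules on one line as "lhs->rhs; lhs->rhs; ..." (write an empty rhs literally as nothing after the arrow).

aa->b; aab->aa

  | baab => baa => bb
  | abb
  | bbaa => bbb
  | aabb => aab => aa => b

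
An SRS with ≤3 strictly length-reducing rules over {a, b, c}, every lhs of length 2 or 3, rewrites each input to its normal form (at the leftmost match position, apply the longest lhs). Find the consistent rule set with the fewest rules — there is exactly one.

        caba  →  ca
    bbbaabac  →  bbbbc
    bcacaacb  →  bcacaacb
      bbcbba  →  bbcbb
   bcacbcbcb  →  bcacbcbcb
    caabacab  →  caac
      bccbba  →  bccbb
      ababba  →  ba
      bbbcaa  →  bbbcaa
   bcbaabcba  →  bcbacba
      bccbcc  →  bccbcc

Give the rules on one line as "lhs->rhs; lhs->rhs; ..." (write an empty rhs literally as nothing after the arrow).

ab->; bba->bb

  | caba => ca
  | bbbaabac => bbbabac => bbbbac => bbbbc
  | bcacaacb
  | bbcbba => bbcbb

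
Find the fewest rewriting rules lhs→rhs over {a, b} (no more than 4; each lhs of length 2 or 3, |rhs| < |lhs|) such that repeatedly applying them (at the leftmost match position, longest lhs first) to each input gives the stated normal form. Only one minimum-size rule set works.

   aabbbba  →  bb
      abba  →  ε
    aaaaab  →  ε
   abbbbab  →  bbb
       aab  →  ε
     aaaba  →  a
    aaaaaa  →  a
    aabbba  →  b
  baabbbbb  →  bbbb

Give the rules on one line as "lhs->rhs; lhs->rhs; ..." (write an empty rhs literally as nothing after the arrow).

  | aabbbba => abbbba => bbba => bb
  | abba => ba => ε
  | aaaaab => aaaab => aaab => aab => ab => ε
  | abbbbab => bbbab => bbb

aa->a; ab->; ba->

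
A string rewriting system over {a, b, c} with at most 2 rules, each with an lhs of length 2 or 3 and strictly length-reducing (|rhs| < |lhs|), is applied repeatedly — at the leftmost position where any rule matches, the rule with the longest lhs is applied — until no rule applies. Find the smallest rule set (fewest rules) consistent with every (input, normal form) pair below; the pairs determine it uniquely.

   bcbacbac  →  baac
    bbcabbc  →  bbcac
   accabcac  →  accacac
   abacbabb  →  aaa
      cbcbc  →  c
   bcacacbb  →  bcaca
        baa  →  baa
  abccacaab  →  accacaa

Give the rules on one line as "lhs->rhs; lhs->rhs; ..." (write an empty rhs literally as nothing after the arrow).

ab->a; cb->

  | bcbacbac => bacbac => baac
  | bbcabbc => bbcabc => bbcac
  | accabcac => accacac
  | abacbabb => aacbabb => aaabb => aaab => aaa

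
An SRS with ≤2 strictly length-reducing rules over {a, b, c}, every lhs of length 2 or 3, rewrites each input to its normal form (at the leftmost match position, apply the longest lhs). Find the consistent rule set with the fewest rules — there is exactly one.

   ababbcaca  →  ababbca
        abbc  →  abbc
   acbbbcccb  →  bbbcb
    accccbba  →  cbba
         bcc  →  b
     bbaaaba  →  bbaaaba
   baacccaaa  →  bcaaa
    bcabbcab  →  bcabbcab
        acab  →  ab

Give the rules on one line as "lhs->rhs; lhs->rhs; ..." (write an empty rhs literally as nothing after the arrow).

  | ababbcaca => ababbca
  | abbc
  | acbbbcccb => bbbcccb => bbbcb
  | accccbba => cccbba => cbba

ac->; cc->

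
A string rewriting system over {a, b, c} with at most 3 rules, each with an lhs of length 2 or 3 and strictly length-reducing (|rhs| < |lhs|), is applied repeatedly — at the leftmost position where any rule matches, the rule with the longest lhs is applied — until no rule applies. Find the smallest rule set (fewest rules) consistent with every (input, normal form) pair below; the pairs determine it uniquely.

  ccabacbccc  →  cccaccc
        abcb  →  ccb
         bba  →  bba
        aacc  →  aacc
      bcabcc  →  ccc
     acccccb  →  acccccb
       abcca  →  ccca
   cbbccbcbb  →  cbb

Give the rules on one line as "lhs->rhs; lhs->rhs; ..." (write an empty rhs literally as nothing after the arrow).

ab->c; bc->

  | ccabacbccc => cccacbccc => cccaccc
  | abcb => ccb
  | bba
  | aacc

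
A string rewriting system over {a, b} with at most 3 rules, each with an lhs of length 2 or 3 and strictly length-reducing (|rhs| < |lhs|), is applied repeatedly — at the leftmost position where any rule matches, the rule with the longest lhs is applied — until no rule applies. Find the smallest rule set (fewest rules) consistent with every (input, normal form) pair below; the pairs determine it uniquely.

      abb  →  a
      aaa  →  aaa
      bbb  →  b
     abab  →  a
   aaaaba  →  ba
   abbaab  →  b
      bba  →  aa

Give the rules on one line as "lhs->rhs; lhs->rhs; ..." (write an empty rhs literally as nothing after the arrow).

ab->b; bb->a

  | abb => bb => a
  | aaa
  | bbb => ab => b
  | abab => bab => bb => a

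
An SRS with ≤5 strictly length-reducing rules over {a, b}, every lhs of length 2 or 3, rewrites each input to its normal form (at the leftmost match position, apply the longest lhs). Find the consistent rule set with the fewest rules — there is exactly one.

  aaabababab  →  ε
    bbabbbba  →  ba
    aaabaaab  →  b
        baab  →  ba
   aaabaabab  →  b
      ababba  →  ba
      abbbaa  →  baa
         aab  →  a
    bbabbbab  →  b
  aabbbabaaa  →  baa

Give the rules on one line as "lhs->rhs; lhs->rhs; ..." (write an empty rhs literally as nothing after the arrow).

  | aaabababab => aabbbabab => abbabab => babab => bbbb => bb => ε
  | bbabbbba => babbbba => bbbba => bba => ba
  | aaabaaab => aabbaab => abaab => bbab => bab => b
  | baab => ba

ab->; aba->bb; bb->; bba->ba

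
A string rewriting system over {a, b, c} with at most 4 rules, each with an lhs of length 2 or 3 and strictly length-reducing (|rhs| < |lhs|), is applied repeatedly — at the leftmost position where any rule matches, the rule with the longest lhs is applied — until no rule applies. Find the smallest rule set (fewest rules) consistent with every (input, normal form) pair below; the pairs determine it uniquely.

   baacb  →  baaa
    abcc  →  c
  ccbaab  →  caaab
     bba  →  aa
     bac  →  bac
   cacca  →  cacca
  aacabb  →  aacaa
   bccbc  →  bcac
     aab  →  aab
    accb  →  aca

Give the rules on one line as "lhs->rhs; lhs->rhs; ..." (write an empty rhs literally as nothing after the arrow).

abc->; bb->a; cb->a

  | baacb => baaa
  | abcc => c
  | ccbaab => caaab
  | bba => aa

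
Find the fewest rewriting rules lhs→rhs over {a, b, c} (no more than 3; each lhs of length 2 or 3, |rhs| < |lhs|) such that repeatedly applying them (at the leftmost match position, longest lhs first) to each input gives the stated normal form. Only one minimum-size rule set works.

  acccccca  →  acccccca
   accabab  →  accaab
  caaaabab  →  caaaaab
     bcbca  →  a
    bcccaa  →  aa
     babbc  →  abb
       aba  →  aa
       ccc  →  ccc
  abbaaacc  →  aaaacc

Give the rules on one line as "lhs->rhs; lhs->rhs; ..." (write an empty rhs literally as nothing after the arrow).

ba->a; bc->b

  | acccccca
  | accabab => accaab
  | caaaabab => caaaaab
  | bcbca => bbca => bba => ba => a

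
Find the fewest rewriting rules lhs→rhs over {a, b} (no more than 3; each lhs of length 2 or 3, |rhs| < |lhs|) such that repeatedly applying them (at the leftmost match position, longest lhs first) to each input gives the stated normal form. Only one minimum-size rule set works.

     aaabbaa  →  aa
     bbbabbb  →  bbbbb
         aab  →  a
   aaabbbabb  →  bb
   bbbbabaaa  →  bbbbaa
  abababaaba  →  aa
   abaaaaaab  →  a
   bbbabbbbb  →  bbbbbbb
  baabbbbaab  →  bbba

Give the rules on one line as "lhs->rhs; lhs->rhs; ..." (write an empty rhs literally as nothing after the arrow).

  | aaabbaa => aabbaa => abaa => aa
  | bbbabbb => bbbbb
  | aab => a
  | aaabbbabb => aabbbabb => abbabb => babb => bb

aaa->aa; ab->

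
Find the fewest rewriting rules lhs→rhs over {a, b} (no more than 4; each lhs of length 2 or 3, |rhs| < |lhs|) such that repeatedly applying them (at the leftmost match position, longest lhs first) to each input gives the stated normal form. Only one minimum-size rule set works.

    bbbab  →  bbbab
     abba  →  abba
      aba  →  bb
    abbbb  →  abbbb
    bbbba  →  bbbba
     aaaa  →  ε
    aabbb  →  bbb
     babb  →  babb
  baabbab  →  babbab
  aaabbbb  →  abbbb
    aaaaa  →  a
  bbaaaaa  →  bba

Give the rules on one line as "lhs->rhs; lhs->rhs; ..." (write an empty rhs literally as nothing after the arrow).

  | bbbab
  | abba
  | aba => bb
  | abbbb

aa->; aba->bb; baa->ba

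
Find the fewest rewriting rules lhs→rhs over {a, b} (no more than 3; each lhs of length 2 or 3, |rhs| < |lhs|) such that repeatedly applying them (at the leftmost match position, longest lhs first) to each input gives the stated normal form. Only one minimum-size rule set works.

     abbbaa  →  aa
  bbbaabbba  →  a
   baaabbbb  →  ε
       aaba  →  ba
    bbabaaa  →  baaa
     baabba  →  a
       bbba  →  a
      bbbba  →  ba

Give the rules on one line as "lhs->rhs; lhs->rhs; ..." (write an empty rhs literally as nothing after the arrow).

  | abbbaa => bbbaa => aa
  | bbbaabbba => aabbba => abbba => bbba => a
  | baaabbbb => baabbbb => babbbb => bbbbb => bb => ε
  | aaba => aba => ba

ab->b; bb->; bbb->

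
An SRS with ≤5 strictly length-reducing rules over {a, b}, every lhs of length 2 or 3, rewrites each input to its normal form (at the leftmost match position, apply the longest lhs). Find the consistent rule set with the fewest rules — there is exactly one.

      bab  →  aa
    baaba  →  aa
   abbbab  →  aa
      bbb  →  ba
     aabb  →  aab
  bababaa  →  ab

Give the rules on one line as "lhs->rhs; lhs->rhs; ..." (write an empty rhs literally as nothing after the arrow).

  | bab => aa
  | baaba => bab => aa
  | abbbab => abaab => bab => aa
  | bbb => ba

aba->b; bab->aa; bb->b; bbb->ba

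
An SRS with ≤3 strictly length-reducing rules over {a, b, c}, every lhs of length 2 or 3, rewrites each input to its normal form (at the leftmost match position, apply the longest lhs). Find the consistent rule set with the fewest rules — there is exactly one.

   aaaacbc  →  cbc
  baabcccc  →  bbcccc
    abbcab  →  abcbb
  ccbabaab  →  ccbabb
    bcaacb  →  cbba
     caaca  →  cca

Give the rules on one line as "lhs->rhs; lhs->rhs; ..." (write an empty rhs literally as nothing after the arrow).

aa->; acb->ba; bca->cb

  | aaaacbc => aacbc => cbc
  | baabcccc => bbcccc
  | abbcab => abcbb
  | ccbabaab => ccbabb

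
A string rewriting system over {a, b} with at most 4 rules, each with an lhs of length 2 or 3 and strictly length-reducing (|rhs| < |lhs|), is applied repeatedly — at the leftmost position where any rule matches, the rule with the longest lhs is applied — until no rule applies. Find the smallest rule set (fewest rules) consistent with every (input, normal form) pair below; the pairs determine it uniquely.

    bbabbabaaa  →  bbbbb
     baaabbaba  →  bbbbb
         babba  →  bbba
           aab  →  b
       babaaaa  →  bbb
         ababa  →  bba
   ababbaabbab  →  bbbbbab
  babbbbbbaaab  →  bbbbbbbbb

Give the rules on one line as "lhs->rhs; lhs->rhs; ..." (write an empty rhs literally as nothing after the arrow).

  | bbabbabaaa => bbbbabaaa => bbbbbaa => bbbbb
  | baaabbaba => bbbbaba => bbbbb
  | babba => bbba
  | aab => b

aa->; aaa->b; aba->b; abb->bb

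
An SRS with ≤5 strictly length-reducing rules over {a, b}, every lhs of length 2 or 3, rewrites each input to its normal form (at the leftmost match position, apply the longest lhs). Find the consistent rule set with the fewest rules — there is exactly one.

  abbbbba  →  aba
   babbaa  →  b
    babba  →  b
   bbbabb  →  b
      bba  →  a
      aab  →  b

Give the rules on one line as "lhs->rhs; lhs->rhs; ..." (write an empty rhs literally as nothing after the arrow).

aa->; bb->a; bba->bb; bbb->b

  | abbbbba => abbba => aba
  | babbaa => babba => babb => baa => b
  | babba => babb => baa => b
  | bbbabb => babb => baa => b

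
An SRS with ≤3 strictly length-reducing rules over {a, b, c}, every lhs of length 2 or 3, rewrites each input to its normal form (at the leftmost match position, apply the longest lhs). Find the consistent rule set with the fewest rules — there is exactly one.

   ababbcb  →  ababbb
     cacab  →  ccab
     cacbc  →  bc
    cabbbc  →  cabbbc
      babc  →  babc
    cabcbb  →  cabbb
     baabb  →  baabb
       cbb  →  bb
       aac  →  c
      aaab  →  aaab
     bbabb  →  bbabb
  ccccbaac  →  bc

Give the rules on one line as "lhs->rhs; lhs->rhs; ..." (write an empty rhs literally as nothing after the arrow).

  | ababbcb => ababbb
  | cacab => ccab
  | cacbc => ccbc => cbc => bc
  | cabbbc

ac->c; cb->b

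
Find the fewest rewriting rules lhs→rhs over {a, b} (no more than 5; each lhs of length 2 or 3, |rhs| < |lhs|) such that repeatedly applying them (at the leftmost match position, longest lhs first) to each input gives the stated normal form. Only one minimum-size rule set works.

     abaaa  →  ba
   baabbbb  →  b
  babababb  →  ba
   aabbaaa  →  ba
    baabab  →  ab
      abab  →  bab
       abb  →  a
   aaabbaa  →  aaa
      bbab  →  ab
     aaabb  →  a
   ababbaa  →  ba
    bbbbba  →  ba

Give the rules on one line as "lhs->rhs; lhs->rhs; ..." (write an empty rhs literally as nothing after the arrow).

  | abaaa => baaa => ba
  | baabbbb => bbbbb => bbb => b
  | babababb => bbababb => ababb => babb => ba
  | aabbaaa => abaaa => baaa => ba

aab->a; aba->ba; baa->b; bb->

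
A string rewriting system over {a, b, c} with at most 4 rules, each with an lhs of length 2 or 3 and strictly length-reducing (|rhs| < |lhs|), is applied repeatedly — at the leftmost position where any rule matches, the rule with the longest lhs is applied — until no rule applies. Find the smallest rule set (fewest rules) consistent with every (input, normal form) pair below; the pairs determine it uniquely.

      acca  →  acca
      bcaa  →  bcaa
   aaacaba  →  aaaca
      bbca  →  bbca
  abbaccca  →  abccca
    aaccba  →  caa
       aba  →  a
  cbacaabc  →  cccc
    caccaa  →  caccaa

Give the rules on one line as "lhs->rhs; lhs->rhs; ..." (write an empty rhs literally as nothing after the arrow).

aab->c; ba->; ccb->ba

  | acca
  | bcaa
  | aaacaba => aaaca
  | bbca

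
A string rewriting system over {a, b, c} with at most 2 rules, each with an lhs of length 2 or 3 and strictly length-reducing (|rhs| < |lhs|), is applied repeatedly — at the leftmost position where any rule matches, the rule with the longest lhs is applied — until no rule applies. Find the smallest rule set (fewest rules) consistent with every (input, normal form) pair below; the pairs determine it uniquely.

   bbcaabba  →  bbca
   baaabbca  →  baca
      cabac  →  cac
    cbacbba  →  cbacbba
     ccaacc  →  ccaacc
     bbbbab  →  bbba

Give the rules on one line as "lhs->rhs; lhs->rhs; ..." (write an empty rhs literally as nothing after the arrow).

ab->; bab->a

  | bbcaabba => bbcaba => bbca
  | baaabbca => baabca => baca
  | cabac => cac
  | cbacbba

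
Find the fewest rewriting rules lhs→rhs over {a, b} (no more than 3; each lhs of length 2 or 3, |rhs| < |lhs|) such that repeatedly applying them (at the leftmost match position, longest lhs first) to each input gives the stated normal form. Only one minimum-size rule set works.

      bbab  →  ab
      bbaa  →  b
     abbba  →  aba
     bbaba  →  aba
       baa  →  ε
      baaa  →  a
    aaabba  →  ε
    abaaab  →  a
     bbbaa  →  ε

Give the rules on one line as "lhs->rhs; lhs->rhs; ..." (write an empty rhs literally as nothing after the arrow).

  | bbab => ab
  | bbaa => aa => b
  | abbba => aba
  | bbaba => aba

aa->b; aab->a; bb->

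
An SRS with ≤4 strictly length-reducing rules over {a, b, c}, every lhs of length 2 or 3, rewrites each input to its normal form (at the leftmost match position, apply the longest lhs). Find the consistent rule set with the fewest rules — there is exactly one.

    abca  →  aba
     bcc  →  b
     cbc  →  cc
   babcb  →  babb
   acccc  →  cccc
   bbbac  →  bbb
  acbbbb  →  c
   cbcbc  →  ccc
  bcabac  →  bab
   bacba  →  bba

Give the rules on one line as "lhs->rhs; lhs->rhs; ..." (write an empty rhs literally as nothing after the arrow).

  | abca => aba
  | bcc => bc => b
  | cbc => cc
  | babcb => babb

ac->c; bc->b; cb->c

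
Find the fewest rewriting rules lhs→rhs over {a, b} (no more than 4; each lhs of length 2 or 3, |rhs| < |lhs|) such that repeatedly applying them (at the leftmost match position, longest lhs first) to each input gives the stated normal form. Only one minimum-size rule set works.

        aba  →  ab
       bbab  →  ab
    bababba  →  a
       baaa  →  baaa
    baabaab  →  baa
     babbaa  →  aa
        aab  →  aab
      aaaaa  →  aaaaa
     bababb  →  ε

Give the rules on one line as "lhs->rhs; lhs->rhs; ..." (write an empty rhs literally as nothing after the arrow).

aba->ab; bab->b; bb->

  | aba => ab
  | bbab => ab
  | bababba => babba => bba => a
  | baaa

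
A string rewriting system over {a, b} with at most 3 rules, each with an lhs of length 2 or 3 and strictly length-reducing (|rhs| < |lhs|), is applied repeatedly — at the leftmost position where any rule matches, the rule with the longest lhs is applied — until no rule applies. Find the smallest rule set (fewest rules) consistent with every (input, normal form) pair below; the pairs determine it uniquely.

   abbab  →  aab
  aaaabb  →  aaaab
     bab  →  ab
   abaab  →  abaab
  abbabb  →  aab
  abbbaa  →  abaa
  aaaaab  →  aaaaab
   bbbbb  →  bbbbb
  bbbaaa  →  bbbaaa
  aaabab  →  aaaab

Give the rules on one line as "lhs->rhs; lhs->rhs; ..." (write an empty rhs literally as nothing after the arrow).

  | abbab => abab => aab
  | aaaabb => aaaab
  | bab => ab
  | abaab

abb->ab; bab->ab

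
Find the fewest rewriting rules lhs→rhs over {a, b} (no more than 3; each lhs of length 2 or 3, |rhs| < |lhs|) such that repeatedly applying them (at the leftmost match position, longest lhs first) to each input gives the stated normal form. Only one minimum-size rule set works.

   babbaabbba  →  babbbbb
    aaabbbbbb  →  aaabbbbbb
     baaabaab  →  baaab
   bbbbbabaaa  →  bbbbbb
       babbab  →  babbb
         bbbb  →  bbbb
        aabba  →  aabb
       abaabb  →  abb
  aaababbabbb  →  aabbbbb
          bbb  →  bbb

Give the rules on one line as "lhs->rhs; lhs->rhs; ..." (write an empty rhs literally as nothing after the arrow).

aba->; bba->bb

  | babbaabbba => babbabbba => babbbbba => babbbbb
  | aaabbbbbb
  | baaabaab => baaab
  | bbbbbabaaa => bbbbbbaaa => bbbbbbaa => bbbbbba => bbbbbb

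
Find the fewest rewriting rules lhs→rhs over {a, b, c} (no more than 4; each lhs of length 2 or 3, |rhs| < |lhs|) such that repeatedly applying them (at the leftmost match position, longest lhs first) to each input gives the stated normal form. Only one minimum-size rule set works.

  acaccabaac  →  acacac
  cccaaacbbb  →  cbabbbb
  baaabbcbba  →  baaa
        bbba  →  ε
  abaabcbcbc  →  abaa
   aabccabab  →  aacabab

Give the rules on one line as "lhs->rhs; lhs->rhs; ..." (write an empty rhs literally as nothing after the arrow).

  | acaccabaac => acabbaac => acacac
  | cccaaacbbb => cbaacbbb => cbabbbb
  | baaabbcbba => baaabbba => baaabc => baaa
  | bbba => bc => ε

acb->bb; bba->c; bc->; cca->b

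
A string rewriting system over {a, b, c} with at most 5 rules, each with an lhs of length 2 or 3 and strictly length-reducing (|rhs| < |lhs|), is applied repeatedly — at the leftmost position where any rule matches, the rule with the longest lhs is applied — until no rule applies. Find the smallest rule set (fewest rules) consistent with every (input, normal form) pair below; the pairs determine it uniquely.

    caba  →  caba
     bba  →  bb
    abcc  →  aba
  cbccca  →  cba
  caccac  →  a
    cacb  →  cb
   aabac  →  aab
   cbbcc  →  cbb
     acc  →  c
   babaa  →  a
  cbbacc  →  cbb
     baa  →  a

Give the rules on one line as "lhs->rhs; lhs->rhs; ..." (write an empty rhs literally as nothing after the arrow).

  | caba
  | bba => bb
  | abcc => aba
  | cbccca => cbaca => cba

ac->; baa->a; bba->bb; cc->a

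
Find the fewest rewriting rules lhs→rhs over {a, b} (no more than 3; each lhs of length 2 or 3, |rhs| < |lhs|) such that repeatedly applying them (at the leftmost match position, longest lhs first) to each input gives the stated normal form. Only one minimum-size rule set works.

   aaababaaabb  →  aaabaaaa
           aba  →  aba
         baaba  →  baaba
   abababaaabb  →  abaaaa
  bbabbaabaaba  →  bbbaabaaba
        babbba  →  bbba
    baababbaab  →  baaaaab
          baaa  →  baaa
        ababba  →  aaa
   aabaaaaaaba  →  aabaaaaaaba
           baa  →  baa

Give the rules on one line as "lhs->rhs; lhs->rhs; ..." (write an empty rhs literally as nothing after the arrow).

abb->aa; bab->b

  | aaababaaabb => aaabaaabb => aaabaaaa
  | aba
  | baaba
  | abababaaabb => ababaaabb => abaaabb => abaaaa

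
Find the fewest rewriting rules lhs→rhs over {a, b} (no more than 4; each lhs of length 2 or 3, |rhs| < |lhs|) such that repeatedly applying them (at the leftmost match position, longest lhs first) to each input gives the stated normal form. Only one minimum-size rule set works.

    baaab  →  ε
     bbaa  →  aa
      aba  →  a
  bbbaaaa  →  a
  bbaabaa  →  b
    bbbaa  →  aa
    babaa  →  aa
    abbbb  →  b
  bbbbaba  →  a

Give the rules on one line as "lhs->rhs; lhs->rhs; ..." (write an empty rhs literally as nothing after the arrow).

aaa->b; ab->; ba->a; bb->

  | baaab => aaab => bb => ε
  | bbaa => aa
  | aba => a
  | bbbaaaa => baaaa => aaaa => ba => a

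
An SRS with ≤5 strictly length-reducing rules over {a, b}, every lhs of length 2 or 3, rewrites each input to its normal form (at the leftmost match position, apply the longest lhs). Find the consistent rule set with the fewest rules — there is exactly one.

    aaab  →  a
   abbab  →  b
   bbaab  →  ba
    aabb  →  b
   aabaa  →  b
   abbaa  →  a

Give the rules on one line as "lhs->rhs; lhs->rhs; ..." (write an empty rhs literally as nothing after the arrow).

aa->; ab->a; bb->b; bba->b

  | aaab => ab => a
  | abbab => abab => aab => b
  | bbaab => bab => ba
  | aabb => bb => b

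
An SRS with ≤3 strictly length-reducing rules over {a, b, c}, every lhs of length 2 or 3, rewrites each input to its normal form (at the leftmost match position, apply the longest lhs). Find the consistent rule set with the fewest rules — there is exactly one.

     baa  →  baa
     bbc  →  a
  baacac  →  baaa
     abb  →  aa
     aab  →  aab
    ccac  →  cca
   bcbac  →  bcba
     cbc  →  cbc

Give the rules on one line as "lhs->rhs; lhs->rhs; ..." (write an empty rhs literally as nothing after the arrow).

ac->a; bb->a

  | baa
  | bbc => ac => a
  | baacac => baaac => baaa
  | abb => aa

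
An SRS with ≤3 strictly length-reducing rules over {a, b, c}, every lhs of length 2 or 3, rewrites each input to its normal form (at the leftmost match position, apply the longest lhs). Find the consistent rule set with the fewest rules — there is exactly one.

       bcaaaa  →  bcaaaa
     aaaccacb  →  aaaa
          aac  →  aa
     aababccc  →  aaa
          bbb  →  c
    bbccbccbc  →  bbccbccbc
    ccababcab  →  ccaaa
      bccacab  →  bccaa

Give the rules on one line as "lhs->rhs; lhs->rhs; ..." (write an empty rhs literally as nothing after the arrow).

ab->a; ac->a; bbb->c

  | bcaaaa
  | aaaccacb => aaacacb => aaaacb => aaaab => aaaa
  | aac => aa
  | aababccc => aaabccc => aaaccc => aaacc => aaac => aaa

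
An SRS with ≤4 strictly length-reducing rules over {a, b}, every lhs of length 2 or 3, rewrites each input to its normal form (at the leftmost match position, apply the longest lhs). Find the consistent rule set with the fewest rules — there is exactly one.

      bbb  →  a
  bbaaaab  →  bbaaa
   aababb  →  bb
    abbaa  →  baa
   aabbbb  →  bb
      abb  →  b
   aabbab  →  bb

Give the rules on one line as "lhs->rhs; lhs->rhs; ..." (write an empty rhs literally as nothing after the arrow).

ab->; aba->b; bbb->a

  | bbb => a
  | bbaaaab => bbaaa
  | aababb => abbb => bb
  | abbaa => baa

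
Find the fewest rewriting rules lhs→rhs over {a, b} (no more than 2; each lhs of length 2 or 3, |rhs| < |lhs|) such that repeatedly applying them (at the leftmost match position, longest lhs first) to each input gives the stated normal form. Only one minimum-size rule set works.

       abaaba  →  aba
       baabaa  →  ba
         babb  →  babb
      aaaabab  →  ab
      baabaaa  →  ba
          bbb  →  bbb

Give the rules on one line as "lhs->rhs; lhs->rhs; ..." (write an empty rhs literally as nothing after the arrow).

aa->a; aab->

  | abaaba => aba
  | baabaa => baa => ba
  | babb
  | aaaabab => aaabab => aabab => ab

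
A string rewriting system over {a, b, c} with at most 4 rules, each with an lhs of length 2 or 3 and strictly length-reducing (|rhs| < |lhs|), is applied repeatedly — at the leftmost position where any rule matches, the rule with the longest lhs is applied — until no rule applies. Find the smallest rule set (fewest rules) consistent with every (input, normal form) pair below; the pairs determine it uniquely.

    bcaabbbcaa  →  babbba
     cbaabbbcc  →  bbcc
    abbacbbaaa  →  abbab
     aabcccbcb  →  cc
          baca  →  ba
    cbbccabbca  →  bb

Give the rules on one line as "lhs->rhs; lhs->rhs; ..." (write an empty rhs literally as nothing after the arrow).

  | bcaabbbcaa => babbbcaa => babbba
  | cbaabbbcc => aabbbcc => cbbbcc => bbcc
  | abbacbbaaa => abbabaaa => abbabca => abbab
  | aabcccbcb => cbcccbcb => cccbcb => cccb => cc

aa->c; ca->; cb->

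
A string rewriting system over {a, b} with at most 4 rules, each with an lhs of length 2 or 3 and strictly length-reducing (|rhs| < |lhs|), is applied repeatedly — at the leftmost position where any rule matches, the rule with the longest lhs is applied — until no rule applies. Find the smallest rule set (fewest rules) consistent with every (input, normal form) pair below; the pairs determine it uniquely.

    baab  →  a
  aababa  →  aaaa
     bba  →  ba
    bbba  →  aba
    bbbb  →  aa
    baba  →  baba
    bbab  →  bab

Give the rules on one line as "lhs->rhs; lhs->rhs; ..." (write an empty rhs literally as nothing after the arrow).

aab->aa; baa->b; bb->a; bba->ba

  | baab => bb => a
  | aababa => aaaba => aaaa
  | bba => ba
  | bbba => aba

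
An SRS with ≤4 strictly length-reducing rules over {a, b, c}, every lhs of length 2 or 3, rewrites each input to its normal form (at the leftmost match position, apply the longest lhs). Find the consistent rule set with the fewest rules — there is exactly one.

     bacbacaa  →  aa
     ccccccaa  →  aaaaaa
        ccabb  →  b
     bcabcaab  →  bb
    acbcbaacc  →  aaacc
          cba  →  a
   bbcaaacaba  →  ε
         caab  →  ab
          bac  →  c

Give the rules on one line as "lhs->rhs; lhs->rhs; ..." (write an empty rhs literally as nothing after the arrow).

  | bacbacaa => cbacaa => acaa => aa
  | ccccccaa => aacccaa => aaaaaa
  | ccabb => cbb => b
  | bcabcaab => bbcaab => bbab => bb

ba->; ca->; cb->; ccc->aa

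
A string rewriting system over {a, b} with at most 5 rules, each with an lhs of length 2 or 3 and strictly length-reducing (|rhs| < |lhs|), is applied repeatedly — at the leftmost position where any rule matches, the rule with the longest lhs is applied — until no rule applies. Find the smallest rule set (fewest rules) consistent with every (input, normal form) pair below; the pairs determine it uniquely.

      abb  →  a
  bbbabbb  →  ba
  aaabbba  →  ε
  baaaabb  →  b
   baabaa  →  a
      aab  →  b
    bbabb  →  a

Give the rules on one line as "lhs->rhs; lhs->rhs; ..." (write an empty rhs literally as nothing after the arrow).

aa->; ab->a; bb->a; bbb->b

  | abb => ab => a
  | bbbabbb => babbb => babb => bab => ba
  | aaabbba => abbba => abba => aba => aa => ε
  | baaaabb => baabb => bbb => b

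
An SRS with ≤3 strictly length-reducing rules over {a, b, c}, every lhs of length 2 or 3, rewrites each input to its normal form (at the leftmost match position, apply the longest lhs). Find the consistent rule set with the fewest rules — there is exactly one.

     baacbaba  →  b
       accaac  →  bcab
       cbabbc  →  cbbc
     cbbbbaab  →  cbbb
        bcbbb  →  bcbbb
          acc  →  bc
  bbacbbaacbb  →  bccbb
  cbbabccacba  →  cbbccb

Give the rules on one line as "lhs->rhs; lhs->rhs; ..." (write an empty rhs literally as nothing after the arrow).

  | baacbaba => acbaba => bbaba => bba => b
  | accaac => bcaac => bcab
  | cbabbc => cbbc
  | cbbbbaab => cbbbab => cbbb

ac->b; ba->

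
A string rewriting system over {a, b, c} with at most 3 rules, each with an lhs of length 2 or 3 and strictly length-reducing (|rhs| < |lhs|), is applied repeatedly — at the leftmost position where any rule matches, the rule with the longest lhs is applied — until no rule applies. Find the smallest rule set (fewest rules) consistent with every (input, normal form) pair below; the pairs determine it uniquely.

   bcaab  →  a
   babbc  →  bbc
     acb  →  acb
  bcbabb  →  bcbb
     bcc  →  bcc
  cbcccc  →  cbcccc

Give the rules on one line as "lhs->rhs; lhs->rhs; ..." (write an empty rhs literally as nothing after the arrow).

ab->; bca->a

  | bcaab => aab => a
  | babbc => bbc
  | acb
  | bcbabb => bcbb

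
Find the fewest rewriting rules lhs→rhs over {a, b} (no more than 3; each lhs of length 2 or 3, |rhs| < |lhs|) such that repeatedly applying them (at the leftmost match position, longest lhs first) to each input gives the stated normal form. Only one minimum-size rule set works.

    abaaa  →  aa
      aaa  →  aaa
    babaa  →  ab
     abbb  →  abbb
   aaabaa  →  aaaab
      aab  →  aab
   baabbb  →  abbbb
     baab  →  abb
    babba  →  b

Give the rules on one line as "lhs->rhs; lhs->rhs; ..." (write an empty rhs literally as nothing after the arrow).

ba->; baa->ab

  | abaaa => aaba => aa
  | aaa
  | babaa => baa => ab
  | abbb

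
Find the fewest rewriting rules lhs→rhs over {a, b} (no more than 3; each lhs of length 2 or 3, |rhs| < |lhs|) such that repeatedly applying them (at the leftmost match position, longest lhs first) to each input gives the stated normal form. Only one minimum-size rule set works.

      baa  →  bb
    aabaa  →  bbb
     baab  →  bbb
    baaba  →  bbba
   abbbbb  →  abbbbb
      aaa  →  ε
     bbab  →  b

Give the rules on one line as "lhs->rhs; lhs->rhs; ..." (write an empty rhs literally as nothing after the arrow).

  | baa => bb
  | aabaa => bbaa => bbb
  | baab => bbb
  | baaba => bbba

aa->b; aaa->; bab->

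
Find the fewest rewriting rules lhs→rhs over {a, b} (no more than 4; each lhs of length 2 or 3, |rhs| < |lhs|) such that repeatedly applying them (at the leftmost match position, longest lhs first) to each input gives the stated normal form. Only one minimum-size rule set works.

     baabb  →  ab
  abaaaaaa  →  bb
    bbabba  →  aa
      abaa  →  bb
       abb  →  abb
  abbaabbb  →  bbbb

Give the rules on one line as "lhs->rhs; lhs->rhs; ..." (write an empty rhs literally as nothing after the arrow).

aba->bb; ba->b; bab->a

  | baabb => babb => ab
  | abaaaaaa => bbaaaaa => bbaaaa => bbaaa => bbaa => bba => bb
  | bbabba => baba => aa
  | abaa => bba => bb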